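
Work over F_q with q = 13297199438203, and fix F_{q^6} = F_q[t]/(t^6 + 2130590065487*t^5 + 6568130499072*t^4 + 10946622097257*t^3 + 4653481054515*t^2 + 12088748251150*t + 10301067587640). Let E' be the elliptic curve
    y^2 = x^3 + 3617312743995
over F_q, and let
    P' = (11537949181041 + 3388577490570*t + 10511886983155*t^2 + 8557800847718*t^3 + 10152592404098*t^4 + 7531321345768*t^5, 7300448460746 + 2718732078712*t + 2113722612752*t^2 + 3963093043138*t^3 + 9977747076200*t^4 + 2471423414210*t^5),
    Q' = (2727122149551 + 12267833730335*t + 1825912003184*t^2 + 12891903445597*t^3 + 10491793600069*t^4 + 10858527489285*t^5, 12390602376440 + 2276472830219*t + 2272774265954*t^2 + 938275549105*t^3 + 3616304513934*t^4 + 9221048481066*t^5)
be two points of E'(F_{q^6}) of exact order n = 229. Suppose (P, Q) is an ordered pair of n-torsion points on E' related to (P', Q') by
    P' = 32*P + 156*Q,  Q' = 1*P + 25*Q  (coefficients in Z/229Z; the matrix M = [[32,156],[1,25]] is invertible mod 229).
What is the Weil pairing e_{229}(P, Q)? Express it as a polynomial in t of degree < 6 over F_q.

e_{229} is bilinear + alternating on E[229], so e_{229}(32*P + 156*Q, 1*P + 25*Q) = e_{229}(P,Q)^(32*25-156*1).
Hence e(P,Q) = e(P',Q')^{213} where 213 = 186^{-1} mod 229.
8-bit Miller (11100101) on E'/F_{13297199438203} with a'=0, b'=3617312743995: accumulate tangent/chord ratios at Q'+S and P'+S'.
Miller gives e_{229}(P',Q') = 3461866843495 + 7071699943592*t + 9067335843742*t^2 + 5302177825516*t^3 + 9174046391847*t^4 + 3986093762673*t^5 in F_{13297199438203^6}.
Finally e_{229}(P,Q) = 1520688969596 + 9563588283231*t + 530118477099*t^2 + 11952227427096*t^3 + 7300189337498*t^4 + 183258817942*t^5.

1520688969596 + 9563588283231*t + 530118477099*t^2 + 11952227427096*t^3 + 7300189337498*t^4 + 183258817942*t^5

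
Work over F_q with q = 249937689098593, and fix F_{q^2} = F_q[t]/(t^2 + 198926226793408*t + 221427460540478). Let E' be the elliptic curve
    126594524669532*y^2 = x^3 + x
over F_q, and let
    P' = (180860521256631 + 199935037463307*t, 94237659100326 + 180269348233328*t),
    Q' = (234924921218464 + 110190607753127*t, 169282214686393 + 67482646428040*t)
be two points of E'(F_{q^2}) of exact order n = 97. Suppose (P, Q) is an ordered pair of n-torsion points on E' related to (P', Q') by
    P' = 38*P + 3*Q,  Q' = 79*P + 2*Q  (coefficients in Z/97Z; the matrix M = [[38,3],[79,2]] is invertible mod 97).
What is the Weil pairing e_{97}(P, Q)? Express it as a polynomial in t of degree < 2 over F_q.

80381304073378 + 159546232236557*t

e_{97} is bilinear + alternating on E[97], so e_{97}(38*P + 3*Q, 79*P + 2*Q) = e_{97}(P,Q)^(38*2-3*79).
det M = 38*2 - 3*79 = -161 = 33 (mod 97); 33^{-1} = 50 (mod 97).
Undo Montgomery via alpha=0, beta=18815253497752: (a',b')=(104742175321083,0) over F_{249937689098593}.
7-bit Miller (1100001) on E'/F_{249937689098593} with a'=104742175321083, b'=0: accumulate tangent/chord ratios at Q'+S and P'+S'.
So e_{97}(P',Q') = 18183050834089 + 184505269963490*t.
e_{97}(P,Q) = (18183050834089 + 184505269963490*t)^{50} = 80381304073378 + 159546232236557*t.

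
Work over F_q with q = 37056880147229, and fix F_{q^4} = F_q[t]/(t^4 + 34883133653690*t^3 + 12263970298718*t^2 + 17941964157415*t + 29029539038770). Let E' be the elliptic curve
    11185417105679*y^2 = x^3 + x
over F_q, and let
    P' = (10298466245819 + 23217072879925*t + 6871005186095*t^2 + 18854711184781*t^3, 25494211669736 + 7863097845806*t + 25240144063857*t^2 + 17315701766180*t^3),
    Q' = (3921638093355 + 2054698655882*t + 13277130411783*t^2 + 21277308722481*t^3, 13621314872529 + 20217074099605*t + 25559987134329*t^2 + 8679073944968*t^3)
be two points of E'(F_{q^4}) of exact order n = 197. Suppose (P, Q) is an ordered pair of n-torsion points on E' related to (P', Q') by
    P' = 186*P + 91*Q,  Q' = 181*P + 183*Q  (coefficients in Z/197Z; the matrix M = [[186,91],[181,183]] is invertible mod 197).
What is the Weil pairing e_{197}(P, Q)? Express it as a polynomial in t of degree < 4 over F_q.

10185540430607 + 32848487976907*t + 5185402980558*t^2 + 1560888117994*t^3

e_{197} is bilinear + alternating on E[197], so e_{197}(186*P + 91*Q, 181*P + 183*Q) = e_{197}(P,Q)^(186*183-91*181).
186*183 - 91*181 = 17567; reduced mod 197: det = 34, inverse 29.
Montgomery->Weierstrass: x_W = 3436112713933*x, y_W=3436112713933*y on F_{37056880147229}; lands on y^2=x^3+14105162108202*x.
n = 197 = (11000101)_2 (8 bits, wt 4); accumulate f_{197,P'}(Q'+S)/f_{197,P'}(S) along the 7-step ladder.
So e_{197}(P',Q') = 7385973671245 + 28222957514982*t + 12206054196543*t^2 + 3809764228407*t^3.
Hence e(P,Q) = 10185540430607 + 32848487976907*t + 5185402980558*t^2 + 1560888117994*t^3 in F_{37056880147229^4}^*.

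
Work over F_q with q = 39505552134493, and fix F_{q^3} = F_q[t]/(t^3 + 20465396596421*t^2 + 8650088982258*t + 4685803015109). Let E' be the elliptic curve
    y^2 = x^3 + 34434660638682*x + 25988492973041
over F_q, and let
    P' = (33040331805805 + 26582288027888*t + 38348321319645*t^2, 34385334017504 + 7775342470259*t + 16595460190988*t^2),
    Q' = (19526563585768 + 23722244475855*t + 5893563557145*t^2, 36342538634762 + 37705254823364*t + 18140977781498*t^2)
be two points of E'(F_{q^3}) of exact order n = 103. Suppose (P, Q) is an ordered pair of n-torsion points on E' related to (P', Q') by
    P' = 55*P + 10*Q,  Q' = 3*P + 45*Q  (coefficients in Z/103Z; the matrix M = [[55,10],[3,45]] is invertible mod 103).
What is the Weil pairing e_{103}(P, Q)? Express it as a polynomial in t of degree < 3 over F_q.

28159117301798 + 7292576096784*t + 16302094329907*t^2

The 103-Weil pairing on E[103] over F_{39505552134493} is alternating-bilinear: e_{103}(P',Q') = e_{103}(P,Q)^det(M).
det M = 55*45 - 10*3 = 2445 = 76 (mod 103); 76^{-1} = 61 (mod 103).
Double-and-add over 1100111: 7-1 doublings, 5-1 additions; each step l_{T,T}/v_{2T} or l_{T,P'}/v at Q'+S for random S.
So e_{103}(P',Q') = 13632487871552 + 25566722496550*t + 28250973547800*t^2.
Hence e(P,Q) = 28159117301798 + 7292576096784*t + 16302094329907*t^2 in F_{39505552134493^3}^*.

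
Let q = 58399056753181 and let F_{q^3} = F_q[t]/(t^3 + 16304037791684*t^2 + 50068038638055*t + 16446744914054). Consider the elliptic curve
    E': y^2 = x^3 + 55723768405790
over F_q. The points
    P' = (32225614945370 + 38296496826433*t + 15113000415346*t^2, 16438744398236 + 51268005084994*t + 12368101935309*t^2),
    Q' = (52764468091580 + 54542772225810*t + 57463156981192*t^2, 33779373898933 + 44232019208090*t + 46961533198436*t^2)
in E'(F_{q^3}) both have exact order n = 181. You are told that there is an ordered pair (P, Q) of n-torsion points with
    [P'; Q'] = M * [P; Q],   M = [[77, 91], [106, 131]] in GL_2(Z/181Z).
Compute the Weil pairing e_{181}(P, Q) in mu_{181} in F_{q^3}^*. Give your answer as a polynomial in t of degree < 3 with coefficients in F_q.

Since e_{181}(P,P)=e_{181}(Q,Q)=1 and e_{181}(Q,P)=e_{181}(P,Q)^{-1}, expanding e_{181}(77*P + 91*Q,106*P + 131*Q) leaves e(P,Q)^det(M).
det(M) mod 181 = 79; its inverse in (Z/181)^* is 55 (check: 79*55 mod 181 = 1).
Double-and-add over 10110101: 8-1 doublings, 5-1 additions; each step l_{T,T}/v_{2T} or l_{T,P'}/v at Q'+S for random S.
f_P(D_Q)/f_Q(D_P) = 29901843445078 + 21363541656121*t + 21453487640320*t^2.
Finally e_{181}(P,Q) = 42835285012872 + 22109634470859*t + 17534472090268*t^2.

42835285012872 + 22109634470859*t + 17534472090268*t^2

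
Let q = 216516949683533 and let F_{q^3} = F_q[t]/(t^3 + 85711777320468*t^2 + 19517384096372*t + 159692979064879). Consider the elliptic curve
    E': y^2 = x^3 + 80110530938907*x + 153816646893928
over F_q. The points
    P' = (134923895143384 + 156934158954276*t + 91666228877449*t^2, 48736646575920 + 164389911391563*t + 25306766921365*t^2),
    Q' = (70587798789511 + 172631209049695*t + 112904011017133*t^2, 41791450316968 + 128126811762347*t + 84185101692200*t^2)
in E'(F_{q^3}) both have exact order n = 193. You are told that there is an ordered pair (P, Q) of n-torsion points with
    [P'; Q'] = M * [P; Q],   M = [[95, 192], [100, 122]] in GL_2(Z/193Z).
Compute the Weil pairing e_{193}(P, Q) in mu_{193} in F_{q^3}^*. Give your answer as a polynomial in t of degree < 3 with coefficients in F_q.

Under M = [[95,192],[100,122]] in GL_2(Z/193), e_{193}(P',Q') = e_{193}(P,Q)^(95*122-192*100 mod 193).
det(M) mod 193 = 110; its inverse in (Z/193)^* is 93 (check: 110*93 mod 193 = 1).
Miller loop for e_{193} over F_{216516949683533^3}: bits of 193 = 11000001; 7 double steps + 2 add steps, l/v at each.
f_P(D_Q)/f_Q(D_P) = 70112778870135 + 152422738862565*t + 189356363101824*t^2.
Finally e_{193}(P,Q) = 181576515370519 + 1137957812769*t + 138898259868064*t^2.

181576515370519 + 1137957812769*t + 138898259868064*t^2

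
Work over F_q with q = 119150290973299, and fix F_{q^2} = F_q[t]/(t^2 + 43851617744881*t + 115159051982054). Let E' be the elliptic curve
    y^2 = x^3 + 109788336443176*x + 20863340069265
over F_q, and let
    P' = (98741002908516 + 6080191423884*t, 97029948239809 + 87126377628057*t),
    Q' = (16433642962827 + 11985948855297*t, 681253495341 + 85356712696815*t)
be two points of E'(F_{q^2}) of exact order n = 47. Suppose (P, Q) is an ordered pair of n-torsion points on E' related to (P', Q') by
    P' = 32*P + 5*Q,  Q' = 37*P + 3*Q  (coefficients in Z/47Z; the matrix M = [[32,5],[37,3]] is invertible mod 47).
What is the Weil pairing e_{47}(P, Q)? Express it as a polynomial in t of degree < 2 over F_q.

116245771493796 + 80312028431538*t

Since e_{47}(P,P)=e_{47}(Q,Q)=1 and e_{47}(Q,P)=e_{47}(P,Q)^{-1}, expanding e_{47}(32*P + 5*Q,37*P + 3*Q) leaves e(P,Q)^det(M).
det M = 32*3 - 5*37 = -89 = 5 (mod 47); 5^{-1} = 19 (mod 47).
Build f_{47,P'} and f_{47,Q'} via the 6-bit ladder of 47=101111_2; evaluate at shifted divisors; quotient in F_{119150290973299^2}.
The quotient is 94910098495797 + 91820279528173*t.
Thus e_{47}(P,Q) = 116245771493796 + 80312028431538*t.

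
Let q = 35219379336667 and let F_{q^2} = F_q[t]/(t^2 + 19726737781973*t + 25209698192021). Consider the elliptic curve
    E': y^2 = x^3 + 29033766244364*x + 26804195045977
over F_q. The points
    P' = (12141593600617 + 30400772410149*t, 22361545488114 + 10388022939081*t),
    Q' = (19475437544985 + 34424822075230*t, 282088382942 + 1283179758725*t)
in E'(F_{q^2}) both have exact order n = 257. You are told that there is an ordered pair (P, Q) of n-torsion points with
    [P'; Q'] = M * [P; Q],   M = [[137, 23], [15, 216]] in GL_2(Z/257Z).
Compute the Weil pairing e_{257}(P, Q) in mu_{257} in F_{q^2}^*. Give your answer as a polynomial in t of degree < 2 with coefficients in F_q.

33702524111017 + 21727079271148*t

Under M = [[137,23],[15,216]] in GL_2(Z/257), e_{257}(P',Q') = e_{257}(P,Q)^(137*216-23*15 mod 257).
137*216 - 23*15 = 29247; reduced mod 257: det = 206, inverse 131.
Miller loop for e_{257} over F_{35219379336667^2}: bits of 257 = 100000001; 8 double steps + 1 add steps, l/v at each.
Result: e(P',Q') = 13465330320804 + 4011076978118*t.
Finally e_{257}(P,Q) = 33702524111017 + 21727079271148*t.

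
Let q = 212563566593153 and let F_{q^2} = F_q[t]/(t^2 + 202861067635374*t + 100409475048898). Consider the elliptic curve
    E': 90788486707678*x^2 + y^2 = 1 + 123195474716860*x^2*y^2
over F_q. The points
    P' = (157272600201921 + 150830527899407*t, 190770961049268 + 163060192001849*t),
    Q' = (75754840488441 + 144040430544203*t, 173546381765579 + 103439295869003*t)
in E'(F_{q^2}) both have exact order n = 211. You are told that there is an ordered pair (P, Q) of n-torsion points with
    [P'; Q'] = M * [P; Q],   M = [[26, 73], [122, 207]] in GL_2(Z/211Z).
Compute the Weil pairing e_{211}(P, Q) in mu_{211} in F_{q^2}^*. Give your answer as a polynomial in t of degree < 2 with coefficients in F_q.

73311794961194 + 175140606298192*t

Alternating bilinearity on E[211] (values in mu_{211} in F_{212563566593153^2}) gives e(P',Q') = e(P,Q)^det(M).
So e_{211}(P,Q) = e_{211}(P',Q')^{67}, since 63*67 = 1 mod 211.
Edwards a_E,d_E -> Montgomery A=178351731376021,B=165903637285348 -> Weierstrass 18777509210421,208997938710912 via alpha=106518515768474,beta=98180036294281.
8-bit Miller (11010011) on E'/F_{212563566593153} with a'=18777509210421, b'=208997938710912: accumulate tangent/chord ratios at Q'+S and P'+S'.
e_{211}(P',Q') = 157710489263602 + 182096318365443*t.
Raise to 67: e(P,Q) = 73311794961194 + 175140606298192*t in mu_{211}.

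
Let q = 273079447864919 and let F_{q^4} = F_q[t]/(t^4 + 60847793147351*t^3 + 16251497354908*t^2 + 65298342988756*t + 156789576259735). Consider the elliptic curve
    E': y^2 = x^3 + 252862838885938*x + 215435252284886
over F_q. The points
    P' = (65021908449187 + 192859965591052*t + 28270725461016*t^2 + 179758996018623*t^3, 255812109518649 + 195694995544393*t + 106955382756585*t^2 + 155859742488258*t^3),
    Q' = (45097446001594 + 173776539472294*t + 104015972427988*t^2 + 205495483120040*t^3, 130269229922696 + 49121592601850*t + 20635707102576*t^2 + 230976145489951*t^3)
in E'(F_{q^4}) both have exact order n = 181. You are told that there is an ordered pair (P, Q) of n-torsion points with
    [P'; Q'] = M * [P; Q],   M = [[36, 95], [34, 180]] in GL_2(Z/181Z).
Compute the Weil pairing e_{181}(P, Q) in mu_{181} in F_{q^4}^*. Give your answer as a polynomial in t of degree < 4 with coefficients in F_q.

Under M = [[36,95],[34,180]] in GL_2(Z/181), e_{181}(P',Q') = e_{181}(P,Q)^(36*180-95*34 mod 181).
det M = 36*180 - 95*34 = 3250 = 173 (mod 181); 173^{-1} = 113 (mod 181).
n = 181 = (10110101)_2 (8 bits, wt 5); accumulate f_{181,P'}(Q'+S)/f_{181,P'}(S) along the 7-step ladder.
Miller gives e_{181}(P',Q') = 219429502959292 + 128148907353899*t + 3447120142759*t^2 + 247217720149483*t^3 in F_{273079447864919^4}.
Raise to 113: e(P,Q) = 244706045447882 + 268555806637488*t + 190820806482427*t^2 + 169239394201191*t^3 in mu_{181}.

244706045447882 + 268555806637488*t + 190820806482427*t^2 + 169239394201191*t^3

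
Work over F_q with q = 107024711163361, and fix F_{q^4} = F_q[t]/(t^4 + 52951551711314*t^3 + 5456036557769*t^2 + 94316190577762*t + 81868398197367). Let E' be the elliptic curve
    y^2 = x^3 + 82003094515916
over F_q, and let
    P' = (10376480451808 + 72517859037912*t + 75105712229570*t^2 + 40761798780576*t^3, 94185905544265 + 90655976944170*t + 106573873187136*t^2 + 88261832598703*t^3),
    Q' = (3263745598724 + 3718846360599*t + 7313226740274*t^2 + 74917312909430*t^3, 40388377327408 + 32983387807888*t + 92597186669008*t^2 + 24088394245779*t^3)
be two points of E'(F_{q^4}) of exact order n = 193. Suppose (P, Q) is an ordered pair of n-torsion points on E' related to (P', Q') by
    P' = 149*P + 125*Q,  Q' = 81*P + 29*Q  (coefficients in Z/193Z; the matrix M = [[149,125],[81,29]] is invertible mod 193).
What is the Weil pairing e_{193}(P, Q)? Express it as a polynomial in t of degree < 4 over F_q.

Alternating bilinearity on E[193] (values in mu_{193} in F_{107024711163361^4}) gives e(P',Q') = e(P,Q)^det(M).
det M = 149*29 - 125*81 = -5804 = 179 (mod 193); 179^{-1} = 124 (mod 193).
Build f_{193,P'} and f_{193,Q'} via the 8-bit ladder of 193=11000001_2; evaluate at shifted divisors; quotient in F_{107024711163361^4}.
The quotient is 12317983591978 + 11585315469235*t + 84609467549185*t^2 + 72444946534209*t^3.
(12317983591978 + 11585315469235*t + 84609467549185*t^2 + 72444946534209*t^3)^{124} mod (107024711163361,f) = 33733316639751 + 50306462926402*t + 60819295292565*t^2 + 44087385874571*t^3.

33733316639751 + 50306462926402*t + 60819295292565*t^2 + 44087385874571*t^3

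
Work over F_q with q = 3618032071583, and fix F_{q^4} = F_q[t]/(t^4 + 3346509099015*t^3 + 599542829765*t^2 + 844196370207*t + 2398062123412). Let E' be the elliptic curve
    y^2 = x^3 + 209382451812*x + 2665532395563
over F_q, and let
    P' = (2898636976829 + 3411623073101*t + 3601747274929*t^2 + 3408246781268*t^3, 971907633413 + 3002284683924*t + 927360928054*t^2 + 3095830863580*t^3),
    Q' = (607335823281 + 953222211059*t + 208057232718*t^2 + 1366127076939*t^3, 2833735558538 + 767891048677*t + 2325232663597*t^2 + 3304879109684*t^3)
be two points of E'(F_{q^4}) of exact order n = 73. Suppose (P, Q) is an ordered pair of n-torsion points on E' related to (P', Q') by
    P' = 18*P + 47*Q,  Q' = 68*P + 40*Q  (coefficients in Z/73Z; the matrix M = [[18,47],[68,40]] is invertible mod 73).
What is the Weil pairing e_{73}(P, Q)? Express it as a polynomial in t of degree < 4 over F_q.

Under M = [[18,47],[68,40]] in GL_2(Z/73), e_{73}(P',Q') = e_{73}(P,Q)^(18*40-47*68 mod 73).
det(M) mod 73 = 6; its inverse in (Z/73)^* is 61 (check: 6*61 mod 73 = 1).
Miller loop for e_{73} over F_{3618032071583^4}: bits of 73 = 1001001; 6 double steps + 2 add steps, l/v at each.
f_P(D_Q)/f_Q(D_P) = 624678064488 + 173704310678*t + 1616717833392*t^2 + 1907540712665*t^3.
Thus e_{73}(P,Q) = 3073532298818 + 786011882459*t + 1790014567713*t^2 + 1946959650128*t^3.

3073532298818 + 786011882459*t + 1790014567713*t^2 + 1946959650128*t^3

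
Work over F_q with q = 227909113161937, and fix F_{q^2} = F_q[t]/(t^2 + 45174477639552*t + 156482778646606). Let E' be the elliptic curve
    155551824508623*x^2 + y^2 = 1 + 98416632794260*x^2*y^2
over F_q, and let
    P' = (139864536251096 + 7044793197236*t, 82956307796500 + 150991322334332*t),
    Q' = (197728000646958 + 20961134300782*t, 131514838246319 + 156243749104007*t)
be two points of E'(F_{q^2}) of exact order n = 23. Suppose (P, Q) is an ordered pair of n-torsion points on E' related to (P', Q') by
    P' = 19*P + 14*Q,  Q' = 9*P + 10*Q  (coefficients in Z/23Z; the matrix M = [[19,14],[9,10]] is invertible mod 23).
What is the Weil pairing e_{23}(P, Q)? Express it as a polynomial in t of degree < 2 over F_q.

74700151272054 + 2336911410460*t

Under M = [[19,14],[9,10]] in GL_2(Z/23), e_{23}(P',Q') = e_{23}(P,Q)^(19*10-14*9 mod 23).
det(M) mod 23 = 18; its inverse in (Z/23)^* is 9 (check: 18*9 mod 23 = 1).
Edwards->Montgomery: u=(1+y)/(1-y), v=u/x -> 146360259491927v^2=u^3+39974357332880u^2+u; then x_W=71261076219075u+4343224023491: y^2=x^3+137781608930116*x+35274142977066.
Miller loop for e_{23} over F_{227909113161937^2}: bits of 23 = 10111; 4 double steps + 3 add steps, l/v at each.
Result: e(P',Q') = 41871011214023 + 186875604277896*t.
Thus e_{23}(P,Q) = 74700151272054 + 2336911410460*t.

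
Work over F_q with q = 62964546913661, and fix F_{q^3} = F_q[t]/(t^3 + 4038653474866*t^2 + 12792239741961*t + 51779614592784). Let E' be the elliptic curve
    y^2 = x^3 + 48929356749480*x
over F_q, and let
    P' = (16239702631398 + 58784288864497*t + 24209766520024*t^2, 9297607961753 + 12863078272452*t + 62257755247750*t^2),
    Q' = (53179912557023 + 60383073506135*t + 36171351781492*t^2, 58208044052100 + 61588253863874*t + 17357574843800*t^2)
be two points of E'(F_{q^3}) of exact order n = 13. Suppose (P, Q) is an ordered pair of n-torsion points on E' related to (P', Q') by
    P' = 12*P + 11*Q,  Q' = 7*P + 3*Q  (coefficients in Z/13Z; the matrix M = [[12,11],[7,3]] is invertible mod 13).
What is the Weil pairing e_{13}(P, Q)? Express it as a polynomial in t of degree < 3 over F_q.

Since e_{13}(P,P)=e_{13}(Q,Q)=1 and e_{13}(Q,P)=e_{13}(P,Q)^{-1}, expanding e_{13}(12*P + 11*Q,7*P + 3*Q) leaves e(P,Q)^det(M).
12*3 - 11*7 = -41; reduced mod 13: det = 11, inverse 6.
4-bit Miller (1101) on E'/F_{62964546913661} with a'=48929356749480, b'=0: accumulate tangent/chord ratios at Q'+S and P'+S'.
Miller gives e_{13}(P',Q') = 45285384842694 + 7481793898956*t + 2644802569972*t^2 in F_{62964546913661^3}.
(45285384842694 + 7481793898956*t + 2644802569972*t^2)^{6} mod (62964546913661,f) = 26696785937356 + 1598932890239*t + 11398578741641*t^2.

26696785937356 + 1598932890239*t + 11398578741641*t^2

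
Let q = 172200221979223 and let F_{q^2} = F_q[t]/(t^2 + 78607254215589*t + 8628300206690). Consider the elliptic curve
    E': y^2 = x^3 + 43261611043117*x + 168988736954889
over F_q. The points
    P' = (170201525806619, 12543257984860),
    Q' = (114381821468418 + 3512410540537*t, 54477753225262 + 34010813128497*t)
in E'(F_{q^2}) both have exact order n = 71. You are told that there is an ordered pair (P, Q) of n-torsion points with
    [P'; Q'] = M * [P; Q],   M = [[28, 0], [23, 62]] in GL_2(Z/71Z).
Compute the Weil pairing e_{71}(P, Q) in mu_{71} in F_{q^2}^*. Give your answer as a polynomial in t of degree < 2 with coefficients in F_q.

Since e_{71}(P,P)=e_{71}(Q,Q)=1 and e_{71}(Q,P)=e_{71}(P,Q)^{-1}, expanding e_{71}(28*P,23*P + 62*Q) leaves e(P,Q)^det(M).
Hence e(P,Q) = e(P',Q')^{20} where 20 = 32^{-1} mod 71.
Double-and-add over 1000111: 7-1 doublings, 4-1 additions; each step l_{T,T}/v_{2T} or l_{T,P'}/v at Q'+S for random S.
So e_{71}(P',Q') = 89441593730032 + 10600375038685*t.
Raise to 20: e(P,Q) = 157191873314240 + 137726269764489*t in mu_{71}.

157191873314240 + 137726269764489*t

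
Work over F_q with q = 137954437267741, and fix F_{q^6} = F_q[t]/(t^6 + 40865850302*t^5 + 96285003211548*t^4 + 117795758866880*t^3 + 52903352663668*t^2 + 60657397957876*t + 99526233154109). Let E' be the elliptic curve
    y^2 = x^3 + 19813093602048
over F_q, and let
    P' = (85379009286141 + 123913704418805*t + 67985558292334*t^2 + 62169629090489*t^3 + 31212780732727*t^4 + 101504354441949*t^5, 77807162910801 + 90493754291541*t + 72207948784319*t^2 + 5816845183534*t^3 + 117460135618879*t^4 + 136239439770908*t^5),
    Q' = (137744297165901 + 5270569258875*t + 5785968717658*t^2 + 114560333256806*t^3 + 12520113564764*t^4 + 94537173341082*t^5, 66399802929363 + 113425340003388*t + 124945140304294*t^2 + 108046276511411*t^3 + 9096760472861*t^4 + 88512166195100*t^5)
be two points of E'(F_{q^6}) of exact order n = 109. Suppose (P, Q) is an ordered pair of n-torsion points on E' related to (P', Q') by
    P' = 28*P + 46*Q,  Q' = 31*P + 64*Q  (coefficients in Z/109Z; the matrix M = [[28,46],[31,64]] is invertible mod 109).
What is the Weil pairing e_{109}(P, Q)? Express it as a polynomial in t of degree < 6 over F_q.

29090291845798 + 57909071947913*t + 45548096776671*t^2 + 25618991839986*t^3 + 6416701191575*t^4 + 78430641789726*t^5

Under M = [[28,46],[31,64]] in GL_2(Z/109), e_{109}(P',Q') = e_{109}(P,Q)^(28*64-46*31 mod 109).
det(M) mod 109 = 39; its inverse in (Z/109)^* is 14 (check: 39*14 mod 109 = 1).
7-bit Miller (1101101) on E'/F_{137954437267741} with a'=0, b'=19813093602048: accumulate tangent/chord ratios at Q'+S and P'+S'.
f_P(D_Q)/f_Q(D_P) = 102919168219066 + 117454262616476*t + 82221997769078*t^2 + 41146514361042*t^3 + 93159196141305*t^4 + 120972953412786*t^5.
Thus e_{109}(P,Q) = 29090291845798 + 57909071947913*t + 45548096776671*t^2 + 25618991839986*t^3 + 6416701191575*t^4 + 78430641789726*t^5.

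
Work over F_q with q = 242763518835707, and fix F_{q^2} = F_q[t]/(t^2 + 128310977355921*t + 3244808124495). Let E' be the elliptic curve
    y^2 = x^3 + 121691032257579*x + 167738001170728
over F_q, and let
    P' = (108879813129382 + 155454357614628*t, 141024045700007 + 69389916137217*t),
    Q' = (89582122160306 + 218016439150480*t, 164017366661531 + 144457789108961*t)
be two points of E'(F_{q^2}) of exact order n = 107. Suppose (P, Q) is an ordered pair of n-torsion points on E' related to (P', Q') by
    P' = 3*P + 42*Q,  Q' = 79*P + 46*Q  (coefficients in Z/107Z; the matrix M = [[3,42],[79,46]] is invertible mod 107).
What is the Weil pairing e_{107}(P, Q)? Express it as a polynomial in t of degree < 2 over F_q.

Since e_{107}(P,P)=e_{107}(Q,Q)=1 and e_{107}(Q,P)=e_{107}(P,Q)^{-1}, expanding e_{107}(3*P + 42*Q,79*P + 46*Q) leaves e(P,Q)^det(M).
Hence e(P,Q) = e(P',Q')^{25} where 25 = 30^{-1} mod 107.
Double-and-add over 1101011: 7-1 doublings, 5-1 additions; each step l_{T,T}/v_{2T} or l_{T,P'}/v at Q'+S for random S.
Miller gives e_{107}(P',Q') = 63619325565639 + 105396897095234*t in F_{242763518835707^2}.
Thus e_{107}(P,Q) = 24169176481613 + 150072197119223*t.

24169176481613 + 150072197119223*t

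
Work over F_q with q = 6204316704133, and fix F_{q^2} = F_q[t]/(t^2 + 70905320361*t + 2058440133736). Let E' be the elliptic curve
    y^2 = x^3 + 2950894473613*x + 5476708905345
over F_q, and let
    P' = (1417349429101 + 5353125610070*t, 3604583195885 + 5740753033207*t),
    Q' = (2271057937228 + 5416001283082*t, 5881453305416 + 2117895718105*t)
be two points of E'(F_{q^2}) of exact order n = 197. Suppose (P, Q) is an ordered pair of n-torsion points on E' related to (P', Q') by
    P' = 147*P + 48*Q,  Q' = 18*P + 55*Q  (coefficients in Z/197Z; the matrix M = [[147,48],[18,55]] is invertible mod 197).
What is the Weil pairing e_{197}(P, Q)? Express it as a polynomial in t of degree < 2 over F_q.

Under M = [[147,48],[18,55]] in GL_2(Z/197), e_{197}(P',Q') = e_{197}(P,Q)^(147*55-48*18 mod 197).
det(M) mod 197 = 129; its inverse in (Z/197)^* is 84 (check: 129*84 mod 197 = 1).
Miller loop for e_{197} over F_{6204316704133^2}: bits of 197 = 11000101; 7 double steps + 3 add steps, l/v at each.
So e_{197}(P',Q') = 5990263497850 + 1468872012029*t.
e_{197}(P,Q) = (5990263497850 + 1468872012029*t)^{84} = 4228765204789 + 2517318241496*t.

4228765204789 + 2517318241496*t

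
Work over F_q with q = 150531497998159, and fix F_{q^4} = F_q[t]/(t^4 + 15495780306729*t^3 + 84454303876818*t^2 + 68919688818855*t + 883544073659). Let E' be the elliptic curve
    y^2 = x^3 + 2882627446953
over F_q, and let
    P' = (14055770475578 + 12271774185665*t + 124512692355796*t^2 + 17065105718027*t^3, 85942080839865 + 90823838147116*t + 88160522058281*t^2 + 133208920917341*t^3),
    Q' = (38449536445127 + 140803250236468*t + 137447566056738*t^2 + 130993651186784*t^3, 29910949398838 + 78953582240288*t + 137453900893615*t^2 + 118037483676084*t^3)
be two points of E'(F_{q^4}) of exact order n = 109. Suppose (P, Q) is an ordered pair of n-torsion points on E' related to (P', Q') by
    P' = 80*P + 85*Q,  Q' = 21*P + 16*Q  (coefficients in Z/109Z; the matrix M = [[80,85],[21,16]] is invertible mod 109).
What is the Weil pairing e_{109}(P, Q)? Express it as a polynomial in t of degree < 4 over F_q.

Alternating bilinearity on E[109] (values in mu_{109} in F_{150531497998159^4}) gives e(P',Q') = e(P,Q)^det(M).
Hence e(P,Q) = e(P',Q')^{30} where 30 = 40^{-1} mod 109.
7-bit Miller (1101101) on E'/F_{150531497998159} with a'=0, b'=2882627446953: accumulate tangent/chord ratios at Q'+S and P'+S'.
So e_{109}(P',Q') = 70788281866438 + 103959090532912*t + 106216639776547*t^2 + 2490905754647*t^3.
e_{109}(P,Q) = (70788281866438 + 103959090532912*t + 106216639776547*t^2 + 2490905754647*t^3)^{30} = 79968233557105 + 6957132753340*t + 57032349040778*t^2 + 106048626962343*t^3.

79968233557105 + 6957132753340*t + 57032349040778*t^2 + 106048626962343*t^3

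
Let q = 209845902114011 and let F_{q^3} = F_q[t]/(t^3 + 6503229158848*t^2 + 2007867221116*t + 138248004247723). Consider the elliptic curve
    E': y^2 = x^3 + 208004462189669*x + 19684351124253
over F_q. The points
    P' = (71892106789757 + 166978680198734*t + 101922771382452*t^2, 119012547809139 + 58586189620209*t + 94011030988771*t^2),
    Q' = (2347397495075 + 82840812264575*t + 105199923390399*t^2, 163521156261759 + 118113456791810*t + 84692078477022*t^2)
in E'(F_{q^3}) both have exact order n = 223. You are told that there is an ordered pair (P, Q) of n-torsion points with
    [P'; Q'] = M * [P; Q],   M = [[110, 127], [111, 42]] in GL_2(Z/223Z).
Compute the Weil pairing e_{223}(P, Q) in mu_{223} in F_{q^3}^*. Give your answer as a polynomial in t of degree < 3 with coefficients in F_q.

166714179261174 + 169607372495214*t + 107441822395290*t^2

Alternating bilinearity on E[223] (values in mu_{223} in F_{209845902114011^3}) gives e(P',Q') = e(P,Q)^det(M).
det(M) mod 223 = 112; its inverse in (Z/223)^* is 2 (check: 112*2 mod 223 = 1).
Double-and-add over 11011111: 8-1 doublings, 7-1 additions; each step l_{T,T}/v_{2T} or l_{T,P'}/v at Q'+S for random S.
f_P(D_Q)/f_Q(D_P) = 63636319397812 + 199243583696156*t + 49768048312060*t^2.
e_{223}(P,Q) = (63636319397812 + 199243583696156*t + 49768048312060*t^2)^{2} = 166714179261174 + 169607372495214*t + 107441822395290*t^2.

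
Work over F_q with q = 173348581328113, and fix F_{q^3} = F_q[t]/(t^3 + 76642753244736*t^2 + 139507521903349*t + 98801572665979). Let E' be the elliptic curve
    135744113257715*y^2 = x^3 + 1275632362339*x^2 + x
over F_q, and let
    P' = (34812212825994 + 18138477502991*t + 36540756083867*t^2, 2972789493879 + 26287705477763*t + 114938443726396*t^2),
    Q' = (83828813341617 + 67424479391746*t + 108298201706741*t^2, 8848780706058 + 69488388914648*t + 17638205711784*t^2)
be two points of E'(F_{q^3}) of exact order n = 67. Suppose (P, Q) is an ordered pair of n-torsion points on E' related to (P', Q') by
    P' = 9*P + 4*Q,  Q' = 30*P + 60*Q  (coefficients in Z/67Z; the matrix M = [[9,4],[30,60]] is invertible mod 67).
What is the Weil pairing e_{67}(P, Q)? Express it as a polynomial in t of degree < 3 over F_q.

The 67-Weil pairing on E[67] over F_{173348581328113} is alternating-bilinear: e_{67}(P',Q') = e_{67}(P,Q)^det(M).
So e_{67}(P,Q) = e_{67}(P',Q')^{41}, since 18*41 = 1 mod 67.
Undo Montgomery via alpha=121833911136631, beta=78721898011572: (a',b')=(147905540712006,41523053637905) over F_{173348581328113}.
Miller loop for e_{67} over F_{173348581328113^3}: bits of 67 = 1000011; 6 double steps + 2 add steps, l/v at each.
e_{67}(P',Q') = 64183288621061 + 162535928558146*t + 143714758113570*t^2.
Thus e_{67}(P,Q) = 94116670026694 + 155762255288941*t + 6039010070819*t^2.

94116670026694 + 155762255288941*t + 6039010070819*t^2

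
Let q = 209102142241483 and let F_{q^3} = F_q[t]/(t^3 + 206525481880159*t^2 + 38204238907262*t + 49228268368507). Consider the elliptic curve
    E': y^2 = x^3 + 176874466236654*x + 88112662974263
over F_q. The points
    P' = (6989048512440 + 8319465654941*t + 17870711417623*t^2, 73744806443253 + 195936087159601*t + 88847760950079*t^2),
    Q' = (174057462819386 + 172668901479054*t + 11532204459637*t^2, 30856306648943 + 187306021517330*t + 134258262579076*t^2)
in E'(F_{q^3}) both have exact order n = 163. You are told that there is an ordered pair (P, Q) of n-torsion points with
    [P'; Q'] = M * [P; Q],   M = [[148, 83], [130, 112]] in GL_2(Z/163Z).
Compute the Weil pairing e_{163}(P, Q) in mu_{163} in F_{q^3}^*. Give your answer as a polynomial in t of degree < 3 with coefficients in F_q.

Since e_{163}(P,P)=e_{163}(Q,Q)=1 and e_{163}(Q,P)=e_{163}(P,Q)^{-1}, expanding e_{163}(148*P + 83*Q,130*P + 112*Q) leaves e(P,Q)^det(M).
Inverting 81 mod 163: 161. Thus e_{163}(P,Q) = e(P',Q')^{161}.
Miller loop for e_{163} over F_{209102142241483^3}: bits of 163 = 10100011; 7 double steps + 3 add steps, l/v at each.
So e_{163}(P',Q') = 199100137845607 + 118400729690373*t + 171010428958742*t^2.
Hence e(P,Q) = 145362353021318 + 83695061245233*t + 51756980620924*t^2 in F_{209102142241483^3}^*.

145362353021318 + 83695061245233*t + 51756980620924*t^2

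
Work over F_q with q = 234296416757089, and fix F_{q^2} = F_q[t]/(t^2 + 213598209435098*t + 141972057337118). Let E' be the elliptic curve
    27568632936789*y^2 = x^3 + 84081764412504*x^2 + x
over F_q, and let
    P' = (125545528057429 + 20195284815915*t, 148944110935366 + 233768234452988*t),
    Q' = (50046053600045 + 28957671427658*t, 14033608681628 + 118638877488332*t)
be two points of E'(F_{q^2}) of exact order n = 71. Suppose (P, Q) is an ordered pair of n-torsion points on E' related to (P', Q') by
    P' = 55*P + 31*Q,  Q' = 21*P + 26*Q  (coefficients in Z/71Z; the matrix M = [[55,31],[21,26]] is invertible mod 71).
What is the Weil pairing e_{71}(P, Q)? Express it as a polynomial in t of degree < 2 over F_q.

24372560408457 + 91507934590702*t

Under M = [[55,31],[21,26]] in GL_2(Z/71), e_{71}(P',Q') = e_{71}(P,Q)^(55*26-31*21 mod 71).
55*26 - 31*21 = 779; reduced mod 71: det = 69, inverse 35.
Set x_W=53936416344995*u+127490995415161, y_W=53936416344995*v; then E': y_W^2=x_W^3+178403851670794*x_W+60091340816704.
Miller loop for e_{71} over F_{234296416757089^2}: bits of 71 = 1000111; 6 double steps + 3 add steps, l/v at each.
e_{71}(P',Q') = 216302362354197 + 227395791360805*t.
(216302362354197 + 227395791360805*t)^{35} mod (234296416757089,f) = 24372560408457 + 91507934590702*t.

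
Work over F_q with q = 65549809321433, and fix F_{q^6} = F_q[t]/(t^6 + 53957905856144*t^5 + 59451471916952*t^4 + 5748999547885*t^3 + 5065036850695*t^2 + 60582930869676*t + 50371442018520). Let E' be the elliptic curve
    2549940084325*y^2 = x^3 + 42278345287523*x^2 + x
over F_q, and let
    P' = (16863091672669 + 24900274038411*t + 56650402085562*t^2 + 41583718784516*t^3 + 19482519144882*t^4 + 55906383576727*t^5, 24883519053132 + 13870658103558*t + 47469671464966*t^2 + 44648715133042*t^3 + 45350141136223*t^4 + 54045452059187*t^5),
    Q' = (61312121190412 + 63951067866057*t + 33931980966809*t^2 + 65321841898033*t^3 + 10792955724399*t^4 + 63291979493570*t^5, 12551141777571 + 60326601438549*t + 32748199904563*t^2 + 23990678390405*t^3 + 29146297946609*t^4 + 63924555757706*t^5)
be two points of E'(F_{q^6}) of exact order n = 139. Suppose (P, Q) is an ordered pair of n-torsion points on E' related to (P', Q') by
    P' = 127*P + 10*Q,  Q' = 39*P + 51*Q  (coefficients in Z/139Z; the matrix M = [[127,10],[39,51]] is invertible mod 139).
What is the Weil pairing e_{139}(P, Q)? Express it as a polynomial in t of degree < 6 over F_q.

e_{139}(aP+bQ,cP+dQ) = e_{139}(P,Q)^(ad-bc); with (a,b,c,d)=(127,10,39,51) this gives the det-139 law.
So e_{139}(P,Q) = e_{139}(P',Q')^{115}, since 110*115 = 1 mod 139.
Montgomery->Weierstrass: x_W = 16658650847889*x+63768482496440, y_W=16658650847889*y on F_{65549809321433}; lands on y^2=x^3+32932784552940*x+25769240693077.
8-bit Miller (10001011) on E'/F_{65549809321433} with a'=32932784552940, b'=25769240693077: accumulate tangent/chord ratios at Q'+S and P'+S'.
Miller gives e_{139}(P',Q') = 11279601467502 + 45169930143827*t + 33015284583930*t^2 + 47909456066616*t^3 + 44046205347486*t^4 + 16305169344189*t^5 in F_{65549809321433^6}.
Hence e(P,Q) = 51305279014749 + 46761542149906*t + 25357973286904*t^2 + 5040137492771*t^3 + 15018289359816*t^4 + 47498880818880*t^5 in F_{65549809321433^6}^*.

51305279014749 + 46761542149906*t + 25357973286904*t^2 + 5040137492771*t^3 + 15018289359816*t^4 + 47498880818880*t^5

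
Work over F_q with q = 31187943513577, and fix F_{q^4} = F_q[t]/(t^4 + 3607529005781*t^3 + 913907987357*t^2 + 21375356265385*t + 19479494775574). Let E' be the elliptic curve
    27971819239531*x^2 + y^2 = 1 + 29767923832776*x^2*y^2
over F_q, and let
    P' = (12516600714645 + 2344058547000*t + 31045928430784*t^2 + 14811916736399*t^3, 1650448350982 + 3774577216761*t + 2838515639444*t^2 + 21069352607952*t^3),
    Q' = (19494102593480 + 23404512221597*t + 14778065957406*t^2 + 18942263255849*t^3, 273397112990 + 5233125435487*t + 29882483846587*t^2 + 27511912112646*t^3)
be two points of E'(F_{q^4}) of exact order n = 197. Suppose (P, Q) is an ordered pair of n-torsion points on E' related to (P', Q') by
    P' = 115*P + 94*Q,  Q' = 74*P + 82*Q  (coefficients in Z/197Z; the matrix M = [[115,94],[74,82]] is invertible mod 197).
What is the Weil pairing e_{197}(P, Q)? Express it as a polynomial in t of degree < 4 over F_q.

16663647952417 + 26265030355715*t + 5403106933224*t^2 + 29637919420225*t^3

Under M = [[115,94],[74,82]] in GL_2(Z/197), e_{197}(P',Q') = e_{197}(P,Q)^(115*82-94*74 mod 197).
det(M) mod 197 = 110; its inverse in (Z/197)^* is 120 (check: 110*120 mod 197 = 1).
Edwards->Montgomery: u=(1+y)/(1-y), v=u/x -> 21599219102914v^2=u^3+21517859135745u^2+u; then x_W=7347959730083u+4425299926455: y^2=x^3+11754786562024*x+4314284349963.
Double-and-add over 11000101: 8-1 doublings, 4-1 additions; each step l_{T,T}/v_{2T} or l_{T,P'}/v at Q'+S for random S.
The quotient is 20334165198134 + 18765791398030*t + 18168720759529*t^2 + 26300726288908*t^3.
Finally e_{197}(P,Q) = 16663647952417 + 26265030355715*t + 5403106933224*t^2 + 29637919420225*t^3.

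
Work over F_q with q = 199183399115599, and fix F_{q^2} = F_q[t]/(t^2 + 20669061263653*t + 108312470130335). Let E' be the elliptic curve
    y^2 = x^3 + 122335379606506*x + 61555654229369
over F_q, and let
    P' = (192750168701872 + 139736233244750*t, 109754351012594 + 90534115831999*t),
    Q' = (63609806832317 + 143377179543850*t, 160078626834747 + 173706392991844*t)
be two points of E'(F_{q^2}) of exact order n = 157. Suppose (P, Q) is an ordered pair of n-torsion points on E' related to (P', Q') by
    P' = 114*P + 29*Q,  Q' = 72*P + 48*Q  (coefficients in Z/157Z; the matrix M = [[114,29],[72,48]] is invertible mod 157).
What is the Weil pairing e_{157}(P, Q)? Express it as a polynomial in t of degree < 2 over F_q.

122608742558146 + 115157759422384*t

Alternating bilinearity on E[157] (values in mu_{157} in F_{199183399115599^2}) gives e(P',Q') = e(P,Q)^det(M).
det M = 114*48 - 29*72 = 3384 = 87 (mod 157); 87^{-1} = 74 (mod 157).
Double-and-add over 10011101: 8-1 doublings, 5-1 additions; each step l_{T,T}/v_{2T} or l_{T,P'}/v at Q'+S for random S.
The quotient is 2786290378632 + 115127678492157*t.
Raise to 74: e(P,Q) = 122608742558146 + 115157759422384*t in mu_{157}.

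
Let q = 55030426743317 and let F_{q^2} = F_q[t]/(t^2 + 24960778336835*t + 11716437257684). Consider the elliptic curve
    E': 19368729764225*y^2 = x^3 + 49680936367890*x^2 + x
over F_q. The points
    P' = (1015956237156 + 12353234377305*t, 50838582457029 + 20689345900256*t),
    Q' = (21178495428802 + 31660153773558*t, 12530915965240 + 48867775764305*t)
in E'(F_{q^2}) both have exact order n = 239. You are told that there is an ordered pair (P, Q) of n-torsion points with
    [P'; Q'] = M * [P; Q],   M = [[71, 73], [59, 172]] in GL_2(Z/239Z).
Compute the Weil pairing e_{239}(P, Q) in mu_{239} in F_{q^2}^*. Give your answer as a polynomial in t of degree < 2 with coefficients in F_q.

25977454823308 + 5346989538645*t

e_{239}(aP+bQ,cP+dQ) = e_{239}(P,Q)^(ad-bc); with (a,b,c,d)=(71,73,59,172) this gives the det-239 law.
Inverting 18 mod 239: 93. Thus e_{239}(P,Q) = e(P',Q')^{93}.
Set x_W=20981782706514*u+51700174239795, y_W=20981782706514*v; then E': y_W^2=x_W^3+40407172590929*x_W+8315952445270.
Miller loop for e_{239} over F_{55030426743317^2}: bits of 239 = 11101111; 7 double steps + 6 add steps, l/v at each.
So e_{239}(P',Q') = 13820985347812 + 15358237330506*t.
e_{239}(P,Q) = (13820985347812 + 15358237330506*t)^{93} = 25977454823308 + 5346989538645*t.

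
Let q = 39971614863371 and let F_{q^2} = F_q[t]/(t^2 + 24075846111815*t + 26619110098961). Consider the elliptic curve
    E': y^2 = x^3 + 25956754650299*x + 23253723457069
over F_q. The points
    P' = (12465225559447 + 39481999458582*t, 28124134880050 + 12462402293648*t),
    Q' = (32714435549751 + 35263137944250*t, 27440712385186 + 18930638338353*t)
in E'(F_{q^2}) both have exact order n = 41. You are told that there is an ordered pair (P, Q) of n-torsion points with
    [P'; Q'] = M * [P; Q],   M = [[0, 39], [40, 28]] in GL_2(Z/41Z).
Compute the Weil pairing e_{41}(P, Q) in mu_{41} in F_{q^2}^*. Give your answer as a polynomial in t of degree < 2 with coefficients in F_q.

30812729838805 + 16461038942450*t

Under M = [[0,39],[40,28]] in GL_2(Z/41), e_{41}(P',Q') = e_{41}(P,Q)^(0*28-39*40 mod 41).
So e_{41}(P,Q) = e_{41}(P',Q')^{20}, since 39*20 = 1 mod 41.
n = 41 = (101001)_2 (6 bits, wt 3); accumulate f_{41,P'}(Q'+S)/f_{41,P'}(S) along the 5-step ladder.
Result: e(P',Q') = 31454854080067 + 30295643991884*t.
e_{41}(P,Q) = (31454854080067 + 30295643991884*t)^{20} = 30812729838805 + 16461038942450*t.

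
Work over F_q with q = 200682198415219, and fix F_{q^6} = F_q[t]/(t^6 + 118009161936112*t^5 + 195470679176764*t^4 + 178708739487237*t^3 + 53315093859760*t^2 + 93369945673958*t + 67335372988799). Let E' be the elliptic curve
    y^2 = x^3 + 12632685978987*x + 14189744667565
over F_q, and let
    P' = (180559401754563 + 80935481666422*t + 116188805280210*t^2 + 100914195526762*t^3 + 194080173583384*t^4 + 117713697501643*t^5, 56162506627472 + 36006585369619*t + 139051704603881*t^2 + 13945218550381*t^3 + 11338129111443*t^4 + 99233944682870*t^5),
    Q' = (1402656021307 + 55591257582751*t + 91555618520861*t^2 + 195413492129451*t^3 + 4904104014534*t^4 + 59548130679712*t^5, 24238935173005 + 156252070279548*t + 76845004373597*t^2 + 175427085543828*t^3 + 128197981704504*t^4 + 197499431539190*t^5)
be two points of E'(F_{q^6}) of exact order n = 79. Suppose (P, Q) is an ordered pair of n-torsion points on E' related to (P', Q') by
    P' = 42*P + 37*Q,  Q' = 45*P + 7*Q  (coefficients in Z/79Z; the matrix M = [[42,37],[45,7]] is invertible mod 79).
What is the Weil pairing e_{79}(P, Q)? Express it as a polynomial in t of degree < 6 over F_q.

Since e_{79}(P,P)=e_{79}(Q,Q)=1 and e_{79}(Q,P)=e_{79}(P,Q)^{-1}, expanding e_{79}(42*P + 37*Q,45*P + 7*Q) leaves e(P,Q)^det(M).
det(M) mod 79 = 51; its inverse in (Z/79)^* is 31 (check: 51*31 mod 79 = 1).
Build f_{79,P'} and f_{79,Q'} via the 7-bit ladder of 79=1001111_2; evaluate at shifted divisors; quotient in F_{200682198415219^6}.
Miller gives e_{79}(P',Q') = 10482200803484 + 67498391486107*t + 189603657268460*t^2 + 178185050800678*t^3 + 17126362868018*t^4 + 88934831122659*t^5 in F_{200682198415219^6}.
Raise to 31: e(P,Q) = 37761677466417 + 108875033581716*t + 125097603412805*t^2 + 109746716223773*t^3 + 140637625193946*t^4 + 27782722028179*t^5 in mu_{79}.

37761677466417 + 108875033581716*t + 125097603412805*t^2 + 109746716223773*t^3 + 140637625193946*t^4 + 27782722028179*t^5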